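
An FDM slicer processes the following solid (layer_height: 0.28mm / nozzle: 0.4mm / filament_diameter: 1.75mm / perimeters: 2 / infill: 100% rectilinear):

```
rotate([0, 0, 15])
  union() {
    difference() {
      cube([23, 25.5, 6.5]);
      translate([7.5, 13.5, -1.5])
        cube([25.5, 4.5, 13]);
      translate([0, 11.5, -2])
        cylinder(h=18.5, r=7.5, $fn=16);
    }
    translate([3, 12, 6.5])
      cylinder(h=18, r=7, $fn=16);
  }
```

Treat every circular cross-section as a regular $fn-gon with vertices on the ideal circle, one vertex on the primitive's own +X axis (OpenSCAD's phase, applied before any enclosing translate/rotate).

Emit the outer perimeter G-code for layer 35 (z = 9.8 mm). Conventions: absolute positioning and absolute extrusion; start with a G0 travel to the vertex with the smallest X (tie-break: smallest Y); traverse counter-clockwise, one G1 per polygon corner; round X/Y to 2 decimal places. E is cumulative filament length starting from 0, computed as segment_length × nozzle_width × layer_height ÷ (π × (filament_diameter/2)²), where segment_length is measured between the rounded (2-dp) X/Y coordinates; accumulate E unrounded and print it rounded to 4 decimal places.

At z = 9.8 mm: the cube is not intersected at this z (z outside [0, 6.5]); the cube at (7.5, 13.5) (footprint 25.5×4.5) is included at this height; the r=7.5 cylinder at (0, 11.5) gives a regular 16-gon of circumradius 7.5 (constant along its height); Subtracting the remaining from the first: the first operand is absent here, so nothing remains; the r=7 cylinder at (3, 12) gives a regular 16-gon of circumradius 7 (constant along its height); Taking the union: only the r=7 cylinder at (3, 12) is present, so the union is just that shape — 1 connected region; (rotated 15° about Z; rotation is an isometry so areas/perimeters/island counts are preserved). The outline is a single polygon with 16 vertices. Extrusion per mm of travel: 0.4 × 0.28 / (π × 0.875²) = 0.046564. Accumulating E over each segment gives final E = 2.0346.

G0 X-7.15 Y13.28 Z9.80
G1 X-6.97 Y10.56 E0.1269
G1 X-5.76 Y8.11 E0.2542
G1 X-3.71 Y6.31 E0.3812
G1 X-1.12 Y5.43 E0.5086
G1 X1.60 Y5.61 E0.6355
G1 X4.05 Y6.81 E0.7625
G1 X5.85 Y8.87 E0.8899
G1 X6.73 Y11.45 E1.0168
G1 X6.55 Y14.18 E1.1442
G1 X5.35 Y16.63 E1.2713
G1 X3.29 Y18.43 E1.3987
G1 X0.71 Y19.31 E1.5256
G1 X-2.02 Y19.13 E1.6530
G1 X-4.47 Y17.92 E1.7802
G1 X-6.27 Y15.87 E1.9073
G1 X-7.15 Y13.28 E2.0346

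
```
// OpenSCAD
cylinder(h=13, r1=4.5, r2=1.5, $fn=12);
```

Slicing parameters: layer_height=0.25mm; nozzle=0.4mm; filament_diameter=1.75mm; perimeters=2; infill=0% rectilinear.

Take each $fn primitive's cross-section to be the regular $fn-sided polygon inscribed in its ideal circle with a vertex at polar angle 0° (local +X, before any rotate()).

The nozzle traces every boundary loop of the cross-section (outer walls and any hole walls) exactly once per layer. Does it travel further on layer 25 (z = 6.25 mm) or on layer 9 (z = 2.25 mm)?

layer 9 (z = 2.25 mm)

Layer 25 (z = 6.25): the cone: at t=0.481 of its height the radius interpolates to r₁+(r₂−r₁)t = 3.058, giving a regular 12-gon of that circumradius (perimeter = 2·12·3.058·sin(180°/12) = 18.99 mm). So its perimeter = 18.99 mm. Layer 9 (z = 2.25): the cone contributes a regular 12-gon of circumradius 3.981 (interpolated between r1=4.5 and r2=1.5 at t=0.173) (perimeter = 2·12·3.981·sin(180°/12) = 24.73 mm). So its perimeter = 24.73 mm. Layer 9 is larger (24.73 vs 18.99 mm).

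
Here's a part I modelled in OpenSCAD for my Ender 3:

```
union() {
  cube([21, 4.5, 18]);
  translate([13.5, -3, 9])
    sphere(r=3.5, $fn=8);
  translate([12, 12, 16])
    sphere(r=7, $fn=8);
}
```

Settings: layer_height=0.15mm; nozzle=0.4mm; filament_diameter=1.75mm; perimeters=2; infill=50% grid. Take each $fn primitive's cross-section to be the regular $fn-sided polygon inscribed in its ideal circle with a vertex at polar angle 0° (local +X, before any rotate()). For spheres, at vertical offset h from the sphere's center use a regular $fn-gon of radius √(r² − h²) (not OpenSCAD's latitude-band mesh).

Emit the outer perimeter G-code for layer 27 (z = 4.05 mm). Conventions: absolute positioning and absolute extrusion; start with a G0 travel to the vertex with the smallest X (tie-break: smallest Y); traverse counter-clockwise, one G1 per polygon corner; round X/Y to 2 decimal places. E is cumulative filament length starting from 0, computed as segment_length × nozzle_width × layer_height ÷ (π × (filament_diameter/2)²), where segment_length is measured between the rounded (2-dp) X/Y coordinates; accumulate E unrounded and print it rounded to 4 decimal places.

G0 X0.00 Y0.00 Z4.05
G1 X21.00 Y0.00 E0.5238
G1 X21.00 Y4.50 E0.6361
G1 X0.00 Y4.50 E1.1599
G1 X0.00 Y0.00 E1.2722

At z = 4.05 mm: the cube (footprint 21×4.5) is included at this height; the sphere at (13.5, -3) does not reach this height (|z−center|=4.950 > r=3.5); the sphere at (12, 12) is not intersected at this z (|z−center|=11.950 > r=7); Merging all regions: only the 21×4.5 cube is present, so the union is just that shape — 1 connected region. The outline is a single polygon with 4 vertices. Extrusion per mm of travel: 0.4 × 0.15 / (π × 0.875²) = 0.024945. Accumulating E over each segment gives final E = 1.2722.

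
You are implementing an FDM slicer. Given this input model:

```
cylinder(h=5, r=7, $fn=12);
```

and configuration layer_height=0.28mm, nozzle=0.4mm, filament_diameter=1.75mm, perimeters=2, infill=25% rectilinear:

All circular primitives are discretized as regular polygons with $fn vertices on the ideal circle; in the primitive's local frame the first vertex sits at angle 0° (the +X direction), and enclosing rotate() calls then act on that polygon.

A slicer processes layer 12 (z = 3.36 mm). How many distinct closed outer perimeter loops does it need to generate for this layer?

1

At z = 3.36 mm: the r=7 cylinder contributes a regular 12-gon of circumradius 7. The result has 1 disconnected region.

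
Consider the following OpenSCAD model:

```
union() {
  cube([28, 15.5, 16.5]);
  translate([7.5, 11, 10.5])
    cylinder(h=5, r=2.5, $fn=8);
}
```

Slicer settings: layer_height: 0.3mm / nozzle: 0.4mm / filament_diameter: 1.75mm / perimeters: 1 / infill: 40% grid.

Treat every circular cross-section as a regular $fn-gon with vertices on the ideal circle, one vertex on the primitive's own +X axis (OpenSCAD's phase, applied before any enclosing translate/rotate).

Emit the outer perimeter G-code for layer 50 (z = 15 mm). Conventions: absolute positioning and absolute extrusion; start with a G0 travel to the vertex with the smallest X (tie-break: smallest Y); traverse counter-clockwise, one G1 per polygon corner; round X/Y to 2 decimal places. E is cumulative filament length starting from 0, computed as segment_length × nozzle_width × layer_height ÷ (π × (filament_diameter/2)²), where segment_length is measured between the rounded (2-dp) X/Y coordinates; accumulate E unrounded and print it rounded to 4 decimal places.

At z = 15 mm: the cube (footprint 28×15.5) is included at this height; the r=2.5 cylinder at (7.5, 11) gives a regular 8-gon of circumradius 2.5 (constant along its height); Combining (union): the r=2.5 cylinder at (7.5, 11) lies entirely inside the 28×15.5 cube, so the union is just the 28×15.5 cube — 1 connected region. The outline is a single polygon with 4 vertices. Extrusion per mm of travel: 0.4 × 0.3 / (π × 0.875²) = 0.049890. Accumulating E over each segment gives final E = 4.3404.

G0 X0.00 Y0.00 Z15.00
G1 X28.00 Y0.00 E1.3969
G1 X28.00 Y15.50 E2.1702
G1 X0.00 Y15.50 E3.5671
G1 X0.00 Y0.00 E4.3404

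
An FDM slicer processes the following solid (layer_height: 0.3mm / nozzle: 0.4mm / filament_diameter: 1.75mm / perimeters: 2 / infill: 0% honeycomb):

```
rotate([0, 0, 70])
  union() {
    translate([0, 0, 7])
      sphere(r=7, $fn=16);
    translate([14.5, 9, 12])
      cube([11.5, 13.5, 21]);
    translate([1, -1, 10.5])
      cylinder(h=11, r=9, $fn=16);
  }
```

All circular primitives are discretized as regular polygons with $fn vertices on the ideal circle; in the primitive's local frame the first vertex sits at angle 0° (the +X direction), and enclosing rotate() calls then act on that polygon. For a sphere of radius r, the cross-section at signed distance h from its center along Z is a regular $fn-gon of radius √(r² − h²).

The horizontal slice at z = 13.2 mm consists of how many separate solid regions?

At z = 13.2 mm: the r=7 sphere contributes a regular 16-gon of circumradius √(7²−6.2²) = 3.250; the cube at (14.5, 9) (footprint 11.5×13.5) is included at this height; the r=9 cylinder at (1, -1) gives a regular 16-gon of circumradius 9 (constant along its height); Combining (union): the regions partially overlap (shared area 32.33 mm²), so overlapping operands fuse into one piece — 2 connected regions; (whole slice rotated 70° about Z — lengths, areas and connectivity unchanged). The result has 2 disconnected regions.

2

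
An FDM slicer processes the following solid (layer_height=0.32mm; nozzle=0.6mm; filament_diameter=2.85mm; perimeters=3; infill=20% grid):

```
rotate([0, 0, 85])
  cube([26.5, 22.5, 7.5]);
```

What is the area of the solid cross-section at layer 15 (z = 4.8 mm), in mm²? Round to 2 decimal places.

At z = 4.8 mm: the cube (footprint 26.5×22.5) is included at this height (area 596.25 mm²); (rotated 85° about Z; rotation is an isometry so areas/perimeters/island counts are preserved). Overall, the cross-section is a single solid region. Net area = 596.25 mm².

596.25 mm²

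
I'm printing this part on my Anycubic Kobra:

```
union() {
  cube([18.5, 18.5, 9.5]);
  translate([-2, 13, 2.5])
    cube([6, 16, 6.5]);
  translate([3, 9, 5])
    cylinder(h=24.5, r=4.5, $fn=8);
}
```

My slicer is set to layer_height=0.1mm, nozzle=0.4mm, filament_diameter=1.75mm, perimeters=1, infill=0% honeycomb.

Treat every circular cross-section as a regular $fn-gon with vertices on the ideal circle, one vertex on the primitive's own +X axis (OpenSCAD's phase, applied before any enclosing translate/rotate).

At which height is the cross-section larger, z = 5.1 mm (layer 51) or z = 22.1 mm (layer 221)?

layer 51 (z = 5.1 mm)

Layer 51 (z = 5.1): the cube (footprint 18.5×18.5) is included at this height (area 342.25 mm²); the 6×16 cube at (-2, 13) contributes its full rectangle (area 96.00 mm²); the r=4.5 cylinder at (3, 9) contributes a regular 8-gon of circumradius 4.5 (area = (8/2)·4.500²·sin(360°/8) = 57.28 mm²); Combining (union): the regions partially overlap — summed areas 495.53 mm² minus the doubly-counted overlap 73.91 mm² gives 421.62 mm² — area = 421.62 mm². So its area = 421.62 mm². Layer 221 (z = 22.1): the cube does not reach this height (z outside [0, 9.5]); the cube at (-2, 13) does not reach this height (z outside [2.5, 9]); the cylinder at (3, 9): section is a regular 8-gon, circumradius r=4.5 (area = (8/2)·4.500²·sin(360°/8) = 57.28 mm²); Combining (union): only the r=4.5 cylinder at (3, 9) is present, so the union is just that shape — area = 57.28 mm². So its area = 57.28 mm². Layer 51 is larger (421.62 vs 57.28 mm²).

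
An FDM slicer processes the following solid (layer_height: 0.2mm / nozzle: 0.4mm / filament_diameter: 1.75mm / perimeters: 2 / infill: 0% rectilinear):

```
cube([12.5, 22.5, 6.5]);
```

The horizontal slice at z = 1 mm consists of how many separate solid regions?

At z = 1 mm: the 12.5×22.5 cube contributes its full rectangle. The result has 1 disconnected region.

1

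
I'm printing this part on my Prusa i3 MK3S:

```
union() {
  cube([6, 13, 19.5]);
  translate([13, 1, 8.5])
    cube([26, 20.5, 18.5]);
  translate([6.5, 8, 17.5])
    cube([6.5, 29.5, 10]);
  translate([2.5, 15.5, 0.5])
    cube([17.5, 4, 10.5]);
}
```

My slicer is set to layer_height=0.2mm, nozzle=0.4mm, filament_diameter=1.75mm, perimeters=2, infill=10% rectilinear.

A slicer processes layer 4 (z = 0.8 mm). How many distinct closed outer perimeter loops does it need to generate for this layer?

2

At z = 0.8 mm: the cube (footprint 6×13) is included at this height; the cube at (13, 1) does not reach this height (z outside [8.5, 27]); the cube at (6.5, 8) is not intersected at this z (z outside [17.5, 27.5]); the cube at (2.5, 15.5) is present — its section is the full 17.5×4 rectangle; Combining (union): the 2 present regions are separate (no shared area or edge), so areas and boundary lengths simply add and each stays a separate island — 2 connected regions. The result has 2 disconnected regions.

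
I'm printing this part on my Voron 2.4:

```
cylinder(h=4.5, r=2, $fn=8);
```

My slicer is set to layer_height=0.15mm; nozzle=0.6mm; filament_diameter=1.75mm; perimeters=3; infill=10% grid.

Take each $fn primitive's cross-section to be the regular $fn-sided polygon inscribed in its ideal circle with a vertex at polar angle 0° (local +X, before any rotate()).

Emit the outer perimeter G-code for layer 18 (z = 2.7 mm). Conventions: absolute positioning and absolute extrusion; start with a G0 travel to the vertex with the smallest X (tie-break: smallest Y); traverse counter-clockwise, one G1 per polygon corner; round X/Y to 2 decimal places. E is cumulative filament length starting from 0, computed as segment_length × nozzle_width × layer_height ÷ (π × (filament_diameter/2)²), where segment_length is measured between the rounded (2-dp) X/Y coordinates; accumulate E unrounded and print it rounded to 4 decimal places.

At z = 2.7 mm: the cylinder: section is a regular 8-gon, circumradius r=2. The outline is a single polygon with 8 vertices. Extrusion per mm of travel: 0.6 × 0.15 / (π × 0.875²) = 0.037418. Accumulating E over each segment gives final E = 0.4575.

G0 X-2.00 Y0.00 Z2.70
G1 X-1.41 Y-1.41 E0.0572
G1 X0.00 Y-2.00 E0.1144
G1 X1.41 Y-1.41 E0.1716
G1 X2.00 Y0.00 E0.2288
G1 X1.41 Y1.41 E0.2860
G1 X0.00 Y2.00 E0.3431
G1 X-1.41 Y1.41 E0.4003
G1 X-2.00 Y0.00 E0.4575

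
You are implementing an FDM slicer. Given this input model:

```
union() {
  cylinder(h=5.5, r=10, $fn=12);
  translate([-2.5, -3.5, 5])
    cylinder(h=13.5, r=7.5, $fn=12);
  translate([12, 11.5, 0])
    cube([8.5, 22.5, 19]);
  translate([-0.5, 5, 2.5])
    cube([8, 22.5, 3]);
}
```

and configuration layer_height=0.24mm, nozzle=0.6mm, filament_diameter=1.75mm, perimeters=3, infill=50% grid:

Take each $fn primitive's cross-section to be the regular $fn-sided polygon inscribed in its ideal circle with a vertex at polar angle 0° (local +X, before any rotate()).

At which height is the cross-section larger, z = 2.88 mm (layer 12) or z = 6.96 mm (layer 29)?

layer 12 (z = 2.88 mm)

Layer 12 (z = 2.88): the r=10 cylinder contributes a regular 12-gon of circumradius 10 (area = (12/2)·10.000²·sin(360°/12) = 300.00 mm²); the cylinder at (-2.5, -3.5) does not reach this height (z outside [5, 18.5]); the cube at (12, 11.5) (footprint 8.5×22.5) is included at this height (area 191.25 mm²); the cube at (-0.5, 5) is present — its section is the full 8×22.5 rectangle (area 180.00 mm²); Merging all regions: the regions partially overlap — summed areas 671.25 mm² minus the doubly-counted overlap 30.14 mm² gives 641.11 mm² — area = 641.11 mm². So its area = 641.11 mm². Layer 29 (z = 6.96): the cylinder does not reach this height (z outside [0, 5.5]); the r=7.5 cylinder at (-2.5, -3.5) gives a regular 12-gon of circumradius 7.5 (constant along its height) (area = (12/2)·7.500²·sin(360°/12) = 168.75 mm²); the cube at (12, 11.5) (footprint 8.5×22.5) is included at this height (area 191.25 mm²); the cube at (-0.5, 5) is not intersected at this z (z outside [2.5, 5.5]); Taking the union: the 2 present regions are separate (no shared area or edge), so areas and boundary lengths simply add and each stays a separate island — area = 360.00 mm². So its area = 360.00 mm². Layer 12 is larger (641.11 vs 360.00 mm²).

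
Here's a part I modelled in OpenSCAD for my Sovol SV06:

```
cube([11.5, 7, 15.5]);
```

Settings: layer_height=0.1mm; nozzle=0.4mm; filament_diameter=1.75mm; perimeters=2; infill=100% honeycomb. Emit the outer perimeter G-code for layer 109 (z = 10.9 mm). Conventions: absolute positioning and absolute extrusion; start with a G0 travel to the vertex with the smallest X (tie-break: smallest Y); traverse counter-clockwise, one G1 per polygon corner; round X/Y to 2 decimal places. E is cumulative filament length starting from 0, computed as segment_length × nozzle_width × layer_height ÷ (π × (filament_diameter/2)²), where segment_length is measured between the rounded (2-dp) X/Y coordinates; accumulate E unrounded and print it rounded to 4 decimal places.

At z = 10.9 mm: the cube (footprint 11.5×7) is included at this height. The outline is a single polygon with 4 vertices. Extrusion per mm of travel: 0.4 × 0.1 / (π × 0.875²) = 0.016630. Accumulating E over each segment gives final E = 0.6153.

G0 X0.00 Y0.00 Z10.90
G1 X11.50 Y0.00 E0.1912
G1 X11.50 Y7.00 E0.3077
G1 X0.00 Y7.00 E0.4989
G1 X0.00 Y0.00 E0.6153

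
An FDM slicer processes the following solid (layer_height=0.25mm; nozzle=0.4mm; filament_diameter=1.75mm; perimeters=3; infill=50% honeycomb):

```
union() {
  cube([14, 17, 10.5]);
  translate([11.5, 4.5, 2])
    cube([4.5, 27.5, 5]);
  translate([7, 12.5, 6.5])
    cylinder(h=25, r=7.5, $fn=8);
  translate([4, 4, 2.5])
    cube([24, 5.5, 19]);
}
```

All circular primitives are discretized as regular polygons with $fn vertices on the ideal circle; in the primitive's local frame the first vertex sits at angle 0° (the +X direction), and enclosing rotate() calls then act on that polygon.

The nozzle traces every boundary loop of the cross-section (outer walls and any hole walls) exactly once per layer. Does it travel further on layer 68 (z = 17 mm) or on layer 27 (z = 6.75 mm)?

layer 27 (z = 6.75 mm)

Layer 68 (z = 17): the cube is absent (z outside [0, 10.5]); the cube at (11.5, 4.5) is not intersected at this z (z outside [2, 7]); the r=7.5 cylinder at (7, 12.5) gives a regular 8-gon of circumradius 7.5 (constant along its height) (perimeter = 2·8·7.500·sin(180°/8) = 45.92 mm); the cube at (4, 4) (footprint 24×5.5) is included at this height (perimeter 59.00 mm); Taking the union: the regions partially overlap (shared area 30.77 mm²), so the edge portions inside another operand are dropped and the merged outline is re-measured after clipping — boundary = 80.93 mm. So its perimeter = 80.93 mm. Layer 27 (z = 6.75): the cube is present — its section is the full 14×17 rectangle (perimeter 62.00 mm); the 4.5×27.5 cube at (11.5, 4.5) contributes its full rectangle (perimeter 64.00 mm); the r=7.5 cylinder at (7, 12.5) gives a regular 8-gon of circumradius 7.5 (constant along its height) (perimeter = 2·8·7.500·sin(180°/8) = 45.92 mm); the cube at (4, 4) (footprint 24×5.5) is included at this height (perimeter 59.00 mm); Merging all regions: the regions partially overlap (shared area 235.22 mm²), so the edge portions inside another operand are dropped and the merged outline is re-measured after clipping — boundary = 120.41 mm. So its perimeter = 120.41 mm. Layer 27 is larger (120.41 vs 80.93 mm).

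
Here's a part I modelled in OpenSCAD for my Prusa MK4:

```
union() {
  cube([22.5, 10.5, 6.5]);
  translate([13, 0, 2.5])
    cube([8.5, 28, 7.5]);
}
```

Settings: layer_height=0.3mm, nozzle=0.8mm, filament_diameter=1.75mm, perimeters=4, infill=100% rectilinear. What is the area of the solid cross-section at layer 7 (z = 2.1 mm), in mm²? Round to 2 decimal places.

236.25 mm²

At z = 2.1 mm: the 22.5×10.5 cube contributes its full rectangle (area 236.25 mm²); the cube at (13, 0) does not reach this height (z outside [2.5, 10]); Taking the union: only the 22.5×10.5 cube is present, so the union is just that shape — area = 236.25 mm². Overall, the cross-section is a single solid region. Net area = 236.25 mm².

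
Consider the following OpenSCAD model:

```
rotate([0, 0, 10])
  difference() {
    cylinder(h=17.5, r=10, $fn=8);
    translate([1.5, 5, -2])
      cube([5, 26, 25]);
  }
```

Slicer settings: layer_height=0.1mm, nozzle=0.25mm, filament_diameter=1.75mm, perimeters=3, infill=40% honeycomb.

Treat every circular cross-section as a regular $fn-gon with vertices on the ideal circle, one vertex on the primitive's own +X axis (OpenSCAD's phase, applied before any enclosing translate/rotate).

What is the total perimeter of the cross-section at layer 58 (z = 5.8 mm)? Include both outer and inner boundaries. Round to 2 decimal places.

67.50 mm

At z = 5.8 mm: the r=10 cylinder contributes a regular 8-gon of circumradius 10 (perimeter = 2·8·10.000·sin(180°/8) = 61.23 mm); the 5×26 cube at (1.5, 5) contributes its full rectangle (perimeter 62.00 mm); Taking the first minus the rest: starting from the r=10 cylinder, the 5×26 cube at (1.5, 5) partially overlaps it — only the 16.72 mm² overlap (of its 130.00 mm²) is removed, clipping the outline — boundary = 67.50 mm; (whole slice rotated 10° about Z — lengths, areas and connectivity unchanged). Overall, the cross-section is a single solid region. Total boundary length (outer) = 67.50 mm.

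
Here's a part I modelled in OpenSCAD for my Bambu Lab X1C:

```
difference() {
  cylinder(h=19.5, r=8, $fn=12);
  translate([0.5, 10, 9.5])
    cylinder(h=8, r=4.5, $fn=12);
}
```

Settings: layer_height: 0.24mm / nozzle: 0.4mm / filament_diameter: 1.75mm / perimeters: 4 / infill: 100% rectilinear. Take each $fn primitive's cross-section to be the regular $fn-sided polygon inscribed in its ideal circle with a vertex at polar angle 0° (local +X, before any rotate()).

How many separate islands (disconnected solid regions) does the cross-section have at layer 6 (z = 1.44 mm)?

1

At z = 1.44 mm: the r=8 cylinder contributes a regular 12-gon of circumradius 8; the cylinder at (0.5, 10) is not intersected at this z (z outside [9.5, 17.5]); Subtracting the remaining from the first: none of the subtracted shapes is present at this height, so the r=8 cylinder is unchanged — 1 connected region. Overall, the cross-section is a single solid region. Island count = 1.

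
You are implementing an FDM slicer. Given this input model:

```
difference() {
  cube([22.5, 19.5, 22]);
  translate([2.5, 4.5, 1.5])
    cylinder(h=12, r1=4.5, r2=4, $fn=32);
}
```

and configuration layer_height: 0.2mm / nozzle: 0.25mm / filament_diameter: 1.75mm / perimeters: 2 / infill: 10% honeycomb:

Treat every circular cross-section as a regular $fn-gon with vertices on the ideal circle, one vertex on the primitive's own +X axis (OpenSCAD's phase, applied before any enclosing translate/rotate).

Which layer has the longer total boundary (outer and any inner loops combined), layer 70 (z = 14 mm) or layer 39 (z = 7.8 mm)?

layer 39 (z = 7.8 mm)

Layer 70 (z = 14): the cube is present — its section is the full 22.5×19.5 rectangle (perimeter 84.00 mm); the cone at (2.5, 4.5) is not intersected at this z (z outside [1.5, 13.5]); Taking the first minus the rest: none of the subtracted shapes is present at this height, so the 22.5×19.5 cube is unchanged — boundary = 84.00 mm. So its perimeter = 84.00 mm. Layer 39 (z = 7.8): the cube is present — its section is the full 22.5×19.5 rectangle (perimeter 84.00 mm); the cone at (2.5, 4.5) (r1=4.5→r2=4) has section circumradius 4.237 here — a regular 32-gon (perimeter = 2·32·4.237·sin(180°/32) = 26.58 mm); After the difference (first − rest): starting from the 22.5×19.5 cube, the cone at (2.5, 4.5) partially overlaps it — only the 47.84 mm² overlap (of its 56.05 mm²) is removed, clipping the outline — boundary = 95.85 mm. So its perimeter = 95.85 mm. Layer 39 is larger (95.85 vs 84.00 mm).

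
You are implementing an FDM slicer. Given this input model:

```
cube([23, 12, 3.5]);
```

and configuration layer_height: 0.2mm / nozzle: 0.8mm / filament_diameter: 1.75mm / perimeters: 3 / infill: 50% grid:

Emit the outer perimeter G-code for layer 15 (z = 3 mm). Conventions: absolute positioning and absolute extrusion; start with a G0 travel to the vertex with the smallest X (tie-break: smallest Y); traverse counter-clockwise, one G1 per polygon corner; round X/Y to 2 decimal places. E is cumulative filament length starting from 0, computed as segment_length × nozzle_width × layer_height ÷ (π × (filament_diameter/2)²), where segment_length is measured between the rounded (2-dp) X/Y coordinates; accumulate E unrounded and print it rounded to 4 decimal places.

At z = 3 mm: the 23×12 cube contributes its full rectangle. The outline is a single polygon with 4 vertices. Extrusion per mm of travel: 0.8 × 0.2 / (π × 0.875²) = 0.066520. Accumulating E over each segment gives final E = 4.6564.

G0 X0.00 Y0.00 Z3.00
G1 X23.00 Y0.00 E1.5300
G1 X23.00 Y12.00 E2.3282
G1 X0.00 Y12.00 E3.8582
G1 X0.00 Y0.00 E4.6564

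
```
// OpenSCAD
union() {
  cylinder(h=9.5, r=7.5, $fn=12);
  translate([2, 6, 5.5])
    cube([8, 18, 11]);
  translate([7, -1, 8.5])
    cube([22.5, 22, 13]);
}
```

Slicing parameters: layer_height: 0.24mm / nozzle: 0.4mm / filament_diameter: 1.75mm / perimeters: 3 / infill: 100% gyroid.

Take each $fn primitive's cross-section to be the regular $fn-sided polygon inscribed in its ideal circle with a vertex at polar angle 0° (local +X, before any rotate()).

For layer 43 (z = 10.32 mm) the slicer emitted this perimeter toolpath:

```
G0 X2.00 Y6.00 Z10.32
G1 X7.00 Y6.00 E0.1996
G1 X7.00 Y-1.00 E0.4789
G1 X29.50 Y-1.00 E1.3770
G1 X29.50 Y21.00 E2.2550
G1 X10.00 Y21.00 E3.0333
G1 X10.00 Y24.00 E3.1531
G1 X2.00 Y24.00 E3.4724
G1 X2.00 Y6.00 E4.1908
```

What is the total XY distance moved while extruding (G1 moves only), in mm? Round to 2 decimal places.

Sum the Euclidean lengths of each G1 segment: total = 105.00 mm.

105.00 mm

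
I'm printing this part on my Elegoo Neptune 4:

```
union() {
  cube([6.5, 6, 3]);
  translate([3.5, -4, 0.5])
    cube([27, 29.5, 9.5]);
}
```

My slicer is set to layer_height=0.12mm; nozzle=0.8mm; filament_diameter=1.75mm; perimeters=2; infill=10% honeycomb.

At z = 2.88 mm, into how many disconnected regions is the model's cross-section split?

At z = 2.88 mm: the cube is present — its section is the full 6.5×6 rectangle; the cube at (3.5, -4) (footprint 27×29.5) is included at this height; Merging all regions: the regions partially overlap (shared area 18.00 mm²), so overlapping operands fuse into one piece — 1 connected region. The result has 1 disconnected region.

1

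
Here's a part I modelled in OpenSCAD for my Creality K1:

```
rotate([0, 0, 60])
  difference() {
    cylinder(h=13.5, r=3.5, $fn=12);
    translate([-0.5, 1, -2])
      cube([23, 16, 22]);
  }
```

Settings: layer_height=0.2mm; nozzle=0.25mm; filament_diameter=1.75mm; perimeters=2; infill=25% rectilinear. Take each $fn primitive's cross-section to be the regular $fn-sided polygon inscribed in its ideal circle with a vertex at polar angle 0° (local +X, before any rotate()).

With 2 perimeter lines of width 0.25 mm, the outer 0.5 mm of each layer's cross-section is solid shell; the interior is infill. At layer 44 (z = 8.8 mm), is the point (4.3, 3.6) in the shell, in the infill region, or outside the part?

At z = 8.8 mm: the r=3.5 cylinder contributes a regular 12-gon of circumradius 3.5; the cube at (-0.5, 1) (footprint 23×16) is included at this height; Subtracting the remaining from the first: starting from the r=3.5 cylinder, the 23×16 cube at (-0.5, 1) partially overlaps it — only the 7.04 mm² overlap (of its 368.00 mm²) is removed, clipping the outline — 1 connected region; (whole slice rotated 60° about Z — lengths, areas and connectivity unchanged). Overall, the cross-section is a single solid region. Undo the 60° rotation: the query point maps to (5.268, -1.924) in the un-rotated model frame. The nearest boundary edge runs (3.50, 0.00)→(3.03, -1.75); distance from the point to it = 2.21 mm. The point is not inside any of the regions above, so it lies outside the cross-section (2.21 mm from the nearest boundary).

outside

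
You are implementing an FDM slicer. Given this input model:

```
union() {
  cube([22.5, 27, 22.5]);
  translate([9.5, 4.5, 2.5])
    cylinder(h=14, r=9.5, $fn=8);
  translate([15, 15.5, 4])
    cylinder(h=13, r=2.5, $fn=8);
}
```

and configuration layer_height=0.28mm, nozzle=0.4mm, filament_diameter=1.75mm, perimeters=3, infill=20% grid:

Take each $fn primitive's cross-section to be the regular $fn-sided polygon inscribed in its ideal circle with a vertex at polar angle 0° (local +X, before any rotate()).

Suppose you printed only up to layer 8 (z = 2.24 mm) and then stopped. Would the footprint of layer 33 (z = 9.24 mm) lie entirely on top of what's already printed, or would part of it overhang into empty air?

part overhangs

Compare the two slices. At z = 2.24: the cube (footprint 22.5×27) is included at this height (area 607.50 mm²); the cylinder at (9.5, 4.5) is absent (z outside [2.5, 16.5]); the cylinder at (15, 15.5) does not reach this height (z outside [4, 17]); Combining (union): only the 22.5×27 cube is present, so the union is just that shape — area = 607.50 mm². At z = 9.24: the cube (footprint 22.5×27) is included at this height (area 607.50 mm²); the r=9.5 cylinder at (9.5, 4.5) gives a regular 8-gon of circumradius 9.5 (constant along its height) (area = (8/2)·9.500²·sin(360°/8) = 255.27 mm²); the r=2.5 cylinder at (15, 15.5) contributes a regular 8-gon of circumradius 2.5 (area = (8/2)·2.500²·sin(360°/8) = 17.68 mm²); Merging all regions: the regions partially overlap — summed areas 880.44 mm² minus the doubly-counted overlap 222.42 mm² gives 658.02 mm² — area = 658.02 mm². Checking containment: at z = 9.24 the cross-section extends beyond the z = 2.24 cross-section by about 50.52 mm².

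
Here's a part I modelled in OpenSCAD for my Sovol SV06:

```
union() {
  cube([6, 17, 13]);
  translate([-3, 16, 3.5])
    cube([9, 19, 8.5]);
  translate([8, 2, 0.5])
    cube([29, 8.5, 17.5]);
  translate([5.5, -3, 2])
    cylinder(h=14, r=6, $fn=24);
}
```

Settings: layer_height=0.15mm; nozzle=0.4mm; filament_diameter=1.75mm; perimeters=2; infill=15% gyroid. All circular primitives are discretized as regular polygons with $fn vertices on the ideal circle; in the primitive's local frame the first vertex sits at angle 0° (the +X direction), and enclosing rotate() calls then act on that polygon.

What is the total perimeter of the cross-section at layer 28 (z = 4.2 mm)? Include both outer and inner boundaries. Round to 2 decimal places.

At z = 4.2 mm: the 6×17 cube contributes its full rectangle (perimeter 46.00 mm); the 9×19 cube at (-3, 16) contributes its full rectangle (perimeter 56.00 mm); the cube at (8, 2) (footprint 29×8.5) is included at this height (perimeter 75.00 mm); the r=6 cylinder at (5.5, -3) contributes a regular 24-gon of circumradius 6 (perimeter = 2·24·6.000·sin(180°/24) = 37.59 mm); Merging all regions: the regions partially overlap (shared area 18.50 mm²), so the edge portions inside another operand are dropped and the merged outline is re-measured after clipping — boundary = 183.17 mm. Overall, the cross-section is a single solid region. Total boundary length (outer) = 183.17 mm.

183.17 mm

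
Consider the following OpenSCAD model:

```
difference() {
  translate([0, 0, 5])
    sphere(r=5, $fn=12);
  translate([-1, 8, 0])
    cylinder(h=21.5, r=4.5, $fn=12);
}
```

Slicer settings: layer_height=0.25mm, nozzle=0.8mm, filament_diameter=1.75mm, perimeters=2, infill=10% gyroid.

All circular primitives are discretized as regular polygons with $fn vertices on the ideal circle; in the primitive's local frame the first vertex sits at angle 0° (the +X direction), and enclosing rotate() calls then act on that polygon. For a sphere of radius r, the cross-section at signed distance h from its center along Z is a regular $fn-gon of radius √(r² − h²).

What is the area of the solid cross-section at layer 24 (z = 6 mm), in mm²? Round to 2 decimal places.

68.66 mm²

At z = 6 mm: the sphere: section is a regular 12-gon, circumradius = √(r²−h²) = √(5²−1²) = 4.899 (area = (12/2)·4.899²·sin(360°/12) = 72.00 mm²); the r=4.5 cylinder at (-1, 8) gives a regular 12-gon of circumradius 4.5 (constant along its height) (area = (12/2)·4.500²·sin(360°/12) = 60.75 mm²); Subtracting the remaining from the first: starting from the r=5 sphere (72.00 mm²), the r=4.5 cylinder at (-1, 8) partially overlaps it — only the 3.34 mm² overlap (of its 60.75 mm²) is removed, clipping the outline — area = 68.66 mm². Overall, the cross-section is a single solid region. Net area = 68.66 mm².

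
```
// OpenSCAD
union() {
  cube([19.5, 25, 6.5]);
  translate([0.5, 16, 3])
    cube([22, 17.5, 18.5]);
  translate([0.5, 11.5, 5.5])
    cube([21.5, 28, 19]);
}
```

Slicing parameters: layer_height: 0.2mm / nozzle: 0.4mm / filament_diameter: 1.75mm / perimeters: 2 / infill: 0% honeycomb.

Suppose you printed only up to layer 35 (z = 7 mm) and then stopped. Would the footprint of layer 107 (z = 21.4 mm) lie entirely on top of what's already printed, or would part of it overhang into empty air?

entirely on top

Compare the two slices. At z = 7: the cube is not intersected at this z (z outside [0, 6.5]); the cube at (0.5, 16) (footprint 22×17.5) is included at this height (area 385.00 mm²); the cube at (0.5, 11.5) (footprint 21.5×28) is included at this height (area 602.00 mm²); Combining (union): the regions partially overlap — summed areas 987.00 mm² minus the doubly-counted overlap 376.25 mm² gives 610.75 mm² — area = 610.75 mm². At z = 21.4: the cube is not intersected at this z (z outside [0, 6.5]); the cube at (0.5, 16) (footprint 22×17.5) is included at this height (area 385.00 mm²); the cube at (0.5, 11.5) is present — its section is the full 21.5×28 rectangle (area 602.00 mm²); Merging all regions: the regions partially overlap — summed areas 987.00 mm² minus the doubly-counted overlap 376.25 mm² gives 610.75 mm² — area = 610.75 mm². Checking containment: the cross-section at z = 21.4 is a subset of the cross-section at z = 7.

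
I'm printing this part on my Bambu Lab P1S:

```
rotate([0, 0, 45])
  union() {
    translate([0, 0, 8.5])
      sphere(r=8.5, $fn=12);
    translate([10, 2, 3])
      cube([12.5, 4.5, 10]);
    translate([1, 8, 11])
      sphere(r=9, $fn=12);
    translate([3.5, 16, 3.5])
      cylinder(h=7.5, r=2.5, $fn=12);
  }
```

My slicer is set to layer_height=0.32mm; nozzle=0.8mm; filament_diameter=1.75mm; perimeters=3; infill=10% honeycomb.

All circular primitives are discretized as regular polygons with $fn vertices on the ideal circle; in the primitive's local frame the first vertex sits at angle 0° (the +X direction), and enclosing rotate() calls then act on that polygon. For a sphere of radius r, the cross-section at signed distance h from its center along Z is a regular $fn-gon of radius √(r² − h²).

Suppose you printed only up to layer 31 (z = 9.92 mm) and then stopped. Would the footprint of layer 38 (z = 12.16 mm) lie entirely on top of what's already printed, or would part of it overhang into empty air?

Compare the two slices. At z = 9.92: the r=8.5 sphere contributes a regular 12-gon of circumradius √(8.5²−1.42²) = 8.381 (area = (12/2)·8.381²·sin(360°/12) = 210.70 mm²); the cube at (10, 2) is present — its section is the full 12.5×4.5 rectangle (area 56.25 mm²); the r=9 sphere at (1, 8) contributes a regular 12-gon of circumradius √(9²−1.08²) = 8.935 (area = (12/2)·8.935²·sin(360°/12) = 239.50 mm²); the r=2.5 cylinder at (3.5, 16) gives a regular 12-gon of circumradius 2.5 (constant along its height) (area = (12/2)·2.500²·sin(360°/12) = 18.75 mm²); Taking the union: the regions partially overlap — summed areas 525.20 mm² minus the doubly-counted overlap 104.24 mm² gives 420.96 mm² — area = 420.96 mm²; (rotated 45° about Z; rotation is an isometry so areas/perimeters/island counts are preserved). At z = 12.16: the r=8.5 sphere slices to a regular 12-gon of circumradius 7.672 (√(r²−h²) with h=3.66 from center) (area = (12/2)·7.672²·sin(360°/12) = 176.56 mm²); the cube at (10, 2) (footprint 12.5×4.5) is included at this height (area 56.25 mm²); the r=9 sphere at (1, 8) contributes a regular 12-gon of circumradius √(9²−1.16²) = 8.925 (area = (12/2)·8.925²·sin(360°/12) = 238.96 mm²); the cylinder at (3.5, 16) is not intersected at this z (z outside [3.5, 11]); Merging all regions: the regions partially overlap — summed areas 471.78 mm² minus the doubly-counted overlap 80.93 mm² gives 390.84 mm² — area = 390.84 mm²; (rotated 45° about Z; rotation is an isometry so areas/perimeters/island counts are preserved). Checking containment: the cross-section at z = 12.16 is a subset of the cross-section at z = 9.92.

entirely on top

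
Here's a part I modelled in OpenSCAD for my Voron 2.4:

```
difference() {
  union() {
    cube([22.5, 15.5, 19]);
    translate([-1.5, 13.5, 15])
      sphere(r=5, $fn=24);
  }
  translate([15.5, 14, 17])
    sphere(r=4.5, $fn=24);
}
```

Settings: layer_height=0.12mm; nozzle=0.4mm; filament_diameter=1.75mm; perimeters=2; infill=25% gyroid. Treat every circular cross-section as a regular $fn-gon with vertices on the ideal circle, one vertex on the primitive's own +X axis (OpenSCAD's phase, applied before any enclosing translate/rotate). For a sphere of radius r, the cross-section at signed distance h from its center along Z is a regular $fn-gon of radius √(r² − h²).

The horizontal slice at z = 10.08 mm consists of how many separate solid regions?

At z = 10.08 mm: the cube is present — its section is the full 22.5×15.5 rectangle; the r=5 sphere at (-1.5, 13.5) contributes a regular 24-gon of circumradius √(5²−4.92²) = 0.891; Taking the union: the 2 present regions are separate (no shared area or edge), so areas and boundary lengths simply add and each stays a separate island — 2 connected regions; the sphere at (15.5, 14) is not intersected at this z (|z−center|=6.920 > r=4.5); Taking the first minus the rest: none of the subtracted shapes is present at this height, so that combined region is unchanged — 2 connected regions. The result has 2 disconnected regions.

2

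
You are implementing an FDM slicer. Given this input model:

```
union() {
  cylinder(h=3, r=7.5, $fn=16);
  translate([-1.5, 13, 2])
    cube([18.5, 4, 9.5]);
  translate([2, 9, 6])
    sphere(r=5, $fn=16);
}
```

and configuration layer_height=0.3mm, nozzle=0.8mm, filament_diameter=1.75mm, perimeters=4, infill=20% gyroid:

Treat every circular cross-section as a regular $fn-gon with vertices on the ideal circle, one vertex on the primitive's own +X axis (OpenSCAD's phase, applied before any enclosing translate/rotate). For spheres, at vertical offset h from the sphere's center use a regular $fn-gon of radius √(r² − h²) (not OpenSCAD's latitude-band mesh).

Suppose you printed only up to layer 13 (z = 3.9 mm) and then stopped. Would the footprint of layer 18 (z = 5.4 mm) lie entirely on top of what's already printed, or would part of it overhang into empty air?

part overhangs

Compare the two slices. At z = 3.9: the cylinder does not reach this height (z outside [0, 3]); the cube at (-1.5, 13) is present — its section is the full 18.5×4 rectangle (area 74.00 mm²); the r=5 sphere at (2, 9) contributes a regular 16-gon of circumradius √(5²−2.1²) = 4.538 (area = (16/2)·4.538²·sin(360°/16) = 63.04 mm²); Taking the union: the regions partially overlap — summed areas 137.04 mm² minus the doubly-counted overlap 1.32 mm² gives 135.71 mm² — area = 135.71 mm². At z = 5.4: the cylinder is absent (z outside [0, 3]); the cube at (-1.5, 13) (footprint 18.5×4) is included at this height (area 74.00 mm²); the r=5 sphere at (2, 9) contributes a regular 16-gon of circumradius √(5²−0.6²) = 4.964 (area = (16/2)·4.964²·sin(360°/16) = 75.43 mm²); Combining (union): the regions partially overlap — summed areas 149.43 mm² minus the doubly-counted overlap 3.46 mm² gives 145.98 mm² — area = 145.98 mm². Checking containment: at z = 5.4 the cross-section extends beyond the z = 3.9 cross-section by about 10.26 mm².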